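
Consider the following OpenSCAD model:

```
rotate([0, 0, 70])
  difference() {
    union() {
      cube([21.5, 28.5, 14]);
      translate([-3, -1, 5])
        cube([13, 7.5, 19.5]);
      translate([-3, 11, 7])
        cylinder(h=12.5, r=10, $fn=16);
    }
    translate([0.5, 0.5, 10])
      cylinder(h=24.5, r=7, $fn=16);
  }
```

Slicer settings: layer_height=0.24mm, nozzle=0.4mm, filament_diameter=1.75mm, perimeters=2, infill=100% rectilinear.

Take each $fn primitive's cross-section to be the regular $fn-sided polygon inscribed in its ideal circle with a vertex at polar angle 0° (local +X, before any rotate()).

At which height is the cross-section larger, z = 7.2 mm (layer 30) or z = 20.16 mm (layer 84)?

Layer 30 (z = 7.2): the cube (footprint 21.5×28.5) is included at this height (area 612.75 mm²); the cube at (-3, -1) is present — its section is the full 13×7.5 rectangle (area 97.50 mm²); the r=10 cylinder at (-3, 11) gives a regular 16-gon of circumradius 10 (constant along its height) (area = (16/2)·10.000²·sin(360°/16) = 306.15 mm²); Taking the union: the regions partially overlap — summed areas 1016.40 mm² minus the doubly-counted overlap 175.47 mm² gives 840.93 mm² — area = 840.93 mm²; the cylinder at (0.5, 0.5) is absent (z outside [10, 34.5]); Taking the first minus the rest: none of the subtracted shapes is present at this height, so the result so far is unchanged — area = 840.93 mm²; (rotated 70° about Z; rotation is an isometry so areas/perimeters/island counts are preserved). So its area = 840.93 mm². Layer 84 (z = 20.16): the cube is not intersected at this z (z outside [0, 14]); the cube at (-3, -1) (footprint 13×7.5) is included at this height (area 97.50 mm²); the cylinder at (-3, 11) does not reach this height (z outside [7, 19.5]); Combining (union): only the 13×7.5 cube at (-3, -1) is present, so the union is just that shape — area = 97.50 mm²; the r=7 cylinder at (0.5, 0.5) gives a regular 16-gon of circumradius 7 (constant along its height) (area = (16/2)·7.000²·sin(360°/16) = 150.01 mm²); Subtracting the remaining from the first: starting from that combined region (97.50 mm²), the r=7 cylinder at (0.5, 0.5) partially overlaps it — only the 71.90 mm² overlap (of its 150.01 mm²) is removed, clipping the outline — area = 25.60 mm²; (rotated 70° about Z; rotation is an isometry so areas/perimeters/island counts are preserved). So its area = 25.60 mm². Layer 30 is larger (840.93 vs 25.60 mm²).

layer 30 (z = 7.2 mm)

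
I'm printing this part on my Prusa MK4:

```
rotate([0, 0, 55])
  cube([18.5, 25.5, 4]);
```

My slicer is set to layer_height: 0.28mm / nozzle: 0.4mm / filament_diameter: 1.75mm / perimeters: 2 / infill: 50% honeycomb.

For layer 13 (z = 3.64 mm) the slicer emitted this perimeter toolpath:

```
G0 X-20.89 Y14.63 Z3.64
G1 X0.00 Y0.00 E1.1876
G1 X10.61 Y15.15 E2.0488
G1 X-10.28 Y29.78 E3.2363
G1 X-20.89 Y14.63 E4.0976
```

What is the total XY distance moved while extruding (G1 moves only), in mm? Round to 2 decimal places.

88.00 mm

Sum the Euclidean lengths of each G1 segment: total = 88.00 mm.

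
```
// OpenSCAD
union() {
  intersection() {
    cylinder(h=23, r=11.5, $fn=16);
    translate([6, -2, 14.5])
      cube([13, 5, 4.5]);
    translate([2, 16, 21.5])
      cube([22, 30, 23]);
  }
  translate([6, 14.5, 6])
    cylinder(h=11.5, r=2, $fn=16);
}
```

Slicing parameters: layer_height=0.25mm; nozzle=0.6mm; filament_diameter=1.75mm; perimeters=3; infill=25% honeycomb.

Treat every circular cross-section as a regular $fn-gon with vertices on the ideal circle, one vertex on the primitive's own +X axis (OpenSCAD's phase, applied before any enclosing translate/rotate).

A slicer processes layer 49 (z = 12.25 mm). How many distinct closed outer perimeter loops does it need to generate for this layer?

1

At z = 12.25 mm: the r=11.5 cylinder contributes a regular 16-gon of circumradius 11.5; the cube at (6, -2) does not reach this height (z outside [14.5, 19]); the cube at (2, 16) does not reach this height (z outside [21.5, 44.5]); Taking the intersection: at least one operand is absent at this height, so nothing remains; the r=2 cylinder at (6, 14.5) gives a regular 16-gon of circumradius 2 (constant along its height); Taking the union: only the r=2 cylinder at (6, 14.5) is present, so the union is just that shape — 1 connected region. The result has 1 disconnected region.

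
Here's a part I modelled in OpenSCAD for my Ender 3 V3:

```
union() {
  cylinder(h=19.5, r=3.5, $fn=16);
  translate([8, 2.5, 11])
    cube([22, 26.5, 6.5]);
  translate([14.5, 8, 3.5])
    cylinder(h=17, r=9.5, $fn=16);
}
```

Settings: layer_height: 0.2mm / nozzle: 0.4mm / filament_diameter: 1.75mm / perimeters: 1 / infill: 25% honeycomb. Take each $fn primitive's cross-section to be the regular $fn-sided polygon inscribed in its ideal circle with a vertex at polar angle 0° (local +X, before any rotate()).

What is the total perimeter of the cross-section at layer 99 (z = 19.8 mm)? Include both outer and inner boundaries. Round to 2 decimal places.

59.31 mm

At z = 19.8 mm: the cylinder does not reach this height (z outside [0, 19.5]); the cube at (8, 2.5) is not intersected at this z (z outside [11, 17.5]); the r=9.5 cylinder at (14.5, 8) contributes a regular 16-gon of circumradius 9.5 (perimeter = 2·16·9.500·sin(180°/16) = 59.31 mm); Taking the union: only the r=9.5 cylinder at (14.5, 8) is present, so the union is just that shape — boundary = 59.31 mm. Overall, the cross-section is a single solid region. Total boundary length (outer) = 59.31 mm.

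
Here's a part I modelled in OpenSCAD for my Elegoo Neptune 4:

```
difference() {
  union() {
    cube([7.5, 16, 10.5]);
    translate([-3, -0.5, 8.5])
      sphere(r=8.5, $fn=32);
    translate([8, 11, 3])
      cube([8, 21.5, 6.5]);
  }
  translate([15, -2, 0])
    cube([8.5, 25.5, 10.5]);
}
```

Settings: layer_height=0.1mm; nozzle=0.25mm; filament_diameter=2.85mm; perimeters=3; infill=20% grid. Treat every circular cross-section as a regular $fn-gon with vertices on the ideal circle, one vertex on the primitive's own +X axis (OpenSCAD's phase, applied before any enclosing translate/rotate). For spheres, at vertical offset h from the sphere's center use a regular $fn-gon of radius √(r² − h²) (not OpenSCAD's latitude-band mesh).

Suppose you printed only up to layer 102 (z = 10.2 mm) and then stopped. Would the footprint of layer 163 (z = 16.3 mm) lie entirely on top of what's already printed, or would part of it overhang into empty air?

entirely on top

Compare the two slices. At z = 10.2: the 7.5×16 cube contributes its full rectangle (area 120.00 mm²); the sphere at (-3, -0.5): section is a regular 32-gon, circumradius = √(r²−h²) = √(8.5²−1.7²) = 8.328 (area = (32/2)·8.328²·sin(360°/32) = 216.50 mm²); the cube at (8, 11) is not intersected at this z (z outside [3, 9.5]); Taking the union: the regions partially overlap — summed areas 336.50 mm² minus the doubly-counted overlap 27.13 mm² gives 309.38 mm² — area = 309.38 mm²; the cube at (15, -2) is present — its section is the full 8.5×25.5 rectangle (area 216.75 mm²); Taking the first minus the rest: starting from that combined region (309.38 mm²), the 8.5×25.5 cube at (15, -2) misses the remaining region (no effect) — area = 309.38 mm². At z = 16.3: the cube does not reach this height (z outside [0, 10.5]); the r=8.5 sphere at (-3, -0.5) slices to a regular 32-gon of circumradius 3.378 (√(r²−h²) with h=7.8 from center) (area = (32/2)·3.378²·sin(360°/32) = 35.62 mm²); the cube at (8, 11) is absent (z outside [3, 9.5]); Combining (union): only the r=8.5 sphere at (-3, -0.5) is present, so the union is just that shape — area = 35.62 mm²; the cube at (15, -2) is absent (z outside [0, 10.5]); Subtracting the remaining from the first: none of the subtracted shapes is present at this height, so that combined region is unchanged — area = 35.62 mm². Checking containment: the cross-section at z = 16.3 is a subset of the cross-section at z = 10.2.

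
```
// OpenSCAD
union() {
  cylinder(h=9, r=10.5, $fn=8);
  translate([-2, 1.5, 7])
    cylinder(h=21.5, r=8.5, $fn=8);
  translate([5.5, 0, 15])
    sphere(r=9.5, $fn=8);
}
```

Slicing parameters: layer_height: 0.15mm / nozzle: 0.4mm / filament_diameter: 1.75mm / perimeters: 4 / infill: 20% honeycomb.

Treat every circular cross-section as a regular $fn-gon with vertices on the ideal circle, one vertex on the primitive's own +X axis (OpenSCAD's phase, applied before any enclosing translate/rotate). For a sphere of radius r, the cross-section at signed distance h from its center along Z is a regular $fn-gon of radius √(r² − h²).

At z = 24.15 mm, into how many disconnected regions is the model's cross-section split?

1

At z = 24.15 mm: the cylinder does not reach this height (z outside [0, 9]); the cylinder at (-2, 1.5): section is a regular 8-gon, circumradius r=8.5; the sphere at (5.5, 0): section is a regular 8-gon, circumradius = √(r²−h²) = √(9.5²−9.15²) = 2.555; Taking the union: the regions partially overlap (shared area 10.71 mm²), so overlapping operands fuse into one piece — 1 connected region. The result has 1 disconnected region.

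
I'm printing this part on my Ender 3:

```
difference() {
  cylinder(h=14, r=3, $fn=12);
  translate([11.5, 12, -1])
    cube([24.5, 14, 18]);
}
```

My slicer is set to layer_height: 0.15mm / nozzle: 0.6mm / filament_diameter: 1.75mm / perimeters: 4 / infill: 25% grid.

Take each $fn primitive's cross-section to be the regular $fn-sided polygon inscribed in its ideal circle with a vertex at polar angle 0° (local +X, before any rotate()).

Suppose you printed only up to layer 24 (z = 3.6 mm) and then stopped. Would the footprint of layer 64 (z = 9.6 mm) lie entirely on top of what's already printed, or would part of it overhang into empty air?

entirely on top

Compare the two slices. At z = 3.6: the cylinder: section is a regular 12-gon, circumradius r=3 (area = (12/2)·3.000²·sin(360°/12) = 27.00 mm²); the 24.5×14 cube at (11.5, 12) contributes its full rectangle (area 343.00 mm²); Subtracting the remaining from the first: starting from the r=3 cylinder (27.00 mm²), the 24.5×14 cube at (11.5, 12) misses the remaining region (no effect) — area = 27.00 mm². At z = 9.6: the r=3 cylinder contributes a regular 12-gon of circumradius 3 (area = (12/2)·3.000²·sin(360°/12) = 27.00 mm²); the 24.5×14 cube at (11.5, 12) contributes its full rectangle (area 343.00 mm²); Taking the first minus the rest: starting from the r=3 cylinder (27.00 mm²), the 24.5×14 cube at (11.5, 12) misses the remaining region (no effect) — area = 27.00 mm². Checking containment: the cross-section at z = 9.6 is a subset of the cross-section at z = 3.6.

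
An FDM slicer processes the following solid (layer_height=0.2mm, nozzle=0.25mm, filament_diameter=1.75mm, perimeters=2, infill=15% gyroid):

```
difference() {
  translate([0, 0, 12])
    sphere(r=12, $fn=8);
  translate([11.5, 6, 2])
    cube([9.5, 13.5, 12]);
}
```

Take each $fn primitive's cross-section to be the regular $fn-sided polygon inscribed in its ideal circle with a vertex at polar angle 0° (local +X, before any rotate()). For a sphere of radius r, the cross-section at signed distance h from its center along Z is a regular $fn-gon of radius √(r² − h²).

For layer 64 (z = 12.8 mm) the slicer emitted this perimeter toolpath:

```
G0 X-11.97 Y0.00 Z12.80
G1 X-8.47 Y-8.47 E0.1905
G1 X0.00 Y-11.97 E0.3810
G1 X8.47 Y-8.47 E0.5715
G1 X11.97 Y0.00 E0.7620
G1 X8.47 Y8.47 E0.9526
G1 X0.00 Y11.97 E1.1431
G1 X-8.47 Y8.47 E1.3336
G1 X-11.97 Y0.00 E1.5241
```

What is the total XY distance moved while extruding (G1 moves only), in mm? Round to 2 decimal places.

73.32 mm

Sum the Euclidean lengths of each G1 segment: total = 73.32 mm.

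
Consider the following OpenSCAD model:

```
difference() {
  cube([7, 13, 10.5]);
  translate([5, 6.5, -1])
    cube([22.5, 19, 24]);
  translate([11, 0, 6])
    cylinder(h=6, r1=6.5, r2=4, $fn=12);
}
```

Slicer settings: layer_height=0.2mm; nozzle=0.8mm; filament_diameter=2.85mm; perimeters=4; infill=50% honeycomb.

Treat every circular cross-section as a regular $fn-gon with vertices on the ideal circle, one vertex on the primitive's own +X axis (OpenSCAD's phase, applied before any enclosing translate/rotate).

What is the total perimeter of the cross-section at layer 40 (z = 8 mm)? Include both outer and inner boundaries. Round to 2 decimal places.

38.81 mm

At z = 8 mm: the cube (footprint 7×13) is included at this height (perimeter 40.00 mm); the 22.5×19 cube at (5, 6.5) contributes its full rectangle (perimeter 83.00 mm); the cone at (11, 0): at t=0.333 of its height the radius interpolates to r₁+(r₂−r₁)t = 5.667, giving a regular 12-gon of that circumradius (perimeter = 2·12·5.667·sin(180°/12) = 35.20 mm); After the difference (first − rest): starting from the 7×13 cube, the 22.5×19 cube at (5, 6.5) partially overlaps it — only the 13.00 mm² overlap (of its 427.50 mm²) is removed, clipping the outline; the cone at (11, 0) partially overlaps it — only the 4.06 mm² overlap (of its 96.33 mm²) is removed, clipping the outline — boundary = 38.81 mm. Overall, the cross-section is a single solid region. Total boundary length (outer) = 38.81 mm.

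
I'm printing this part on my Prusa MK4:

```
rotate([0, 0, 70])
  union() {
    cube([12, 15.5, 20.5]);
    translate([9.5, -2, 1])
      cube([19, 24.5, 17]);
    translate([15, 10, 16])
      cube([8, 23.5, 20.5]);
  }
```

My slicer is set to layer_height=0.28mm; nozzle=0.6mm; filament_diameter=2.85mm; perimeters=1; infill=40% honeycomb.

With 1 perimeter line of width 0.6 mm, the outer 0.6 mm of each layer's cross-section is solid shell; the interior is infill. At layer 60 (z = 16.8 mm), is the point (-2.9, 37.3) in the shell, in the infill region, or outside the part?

outside

At z = 16.8 mm: the 12×15.5 cube contributes its full rectangle; the 19×24.5 cube at (9.5, -2) contributes its full rectangle; the cube at (15, 10) (footprint 8×23.5) is included at this height; Taking the union: the regions partially overlap (shared area 138.75 mm²), so overlapping operands fuse into one piece — 1 connected region; (whole slice rotated 70° about Z — lengths, areas and connectivity unchanged). Overall, the cross-section is a single solid region. Undo the 70° rotation: the query point maps to (34.059, 15.482) in the un-rotated model frame. The nearest boundary edge runs (28.50, 22.50)→(28.50, -2.00); distance from the point to it = 5.56 mm. The point is not inside any of the regions above, so it lies outside the cross-section (5.56 mm from the nearest boundary).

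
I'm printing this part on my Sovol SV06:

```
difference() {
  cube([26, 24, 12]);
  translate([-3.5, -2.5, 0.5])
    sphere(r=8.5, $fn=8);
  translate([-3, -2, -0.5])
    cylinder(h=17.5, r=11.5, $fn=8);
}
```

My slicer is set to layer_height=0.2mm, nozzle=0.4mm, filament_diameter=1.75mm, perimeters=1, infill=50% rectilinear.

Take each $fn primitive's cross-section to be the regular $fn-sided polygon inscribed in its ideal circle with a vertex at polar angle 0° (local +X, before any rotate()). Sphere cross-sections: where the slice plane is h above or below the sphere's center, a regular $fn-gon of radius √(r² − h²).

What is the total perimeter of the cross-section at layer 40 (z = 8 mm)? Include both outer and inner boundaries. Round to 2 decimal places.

At z = 8 mm: the cube (footprint 26×24) is included at this height (perimeter 100.00 mm); the r=8.5 sphere at (-3.5, -2.5) contributes a regular 8-gon of circumradius √(8.5²−7.5²) = 4.000 (perimeter = 2·8·4.000·sin(180°/8) = 24.49 mm); the cylinder at (-3, -2): section is a regular 8-gon, circumradius r=11.5 (perimeter = 2·8·11.500·sin(180°/8) = 70.41 mm); Taking the first minus the rest: starting from the 26×24 cube, the r=8.5 sphere at (-3.5, -2.5) misses the remaining region (no effect); the r=11.5 cylinder at (-3, -2) partially overlaps it — only the 44.71 mm² overlap (of its 374.06 mm²) is removed, clipping the outline — boundary = 96.26 mm. Overall, the cross-section is a single solid region. Total boundary length (outer) = 96.26 mm.

96.26 mm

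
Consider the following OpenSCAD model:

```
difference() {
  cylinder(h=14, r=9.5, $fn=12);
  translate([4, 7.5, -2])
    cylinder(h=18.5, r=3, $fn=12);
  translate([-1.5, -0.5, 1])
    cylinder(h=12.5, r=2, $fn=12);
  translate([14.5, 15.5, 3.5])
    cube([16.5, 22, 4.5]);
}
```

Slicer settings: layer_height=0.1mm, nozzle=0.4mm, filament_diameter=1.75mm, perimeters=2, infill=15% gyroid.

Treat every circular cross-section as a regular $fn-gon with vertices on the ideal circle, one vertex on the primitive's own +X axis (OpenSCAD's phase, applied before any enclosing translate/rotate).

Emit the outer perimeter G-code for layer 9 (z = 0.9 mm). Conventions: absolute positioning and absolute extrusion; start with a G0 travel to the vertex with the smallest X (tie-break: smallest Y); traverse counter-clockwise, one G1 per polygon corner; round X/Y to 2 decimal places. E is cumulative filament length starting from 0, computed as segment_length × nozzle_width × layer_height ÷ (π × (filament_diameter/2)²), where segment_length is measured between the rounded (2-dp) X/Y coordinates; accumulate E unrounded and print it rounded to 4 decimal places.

At z = 0.9 mm: the r=9.5 cylinder gives a regular 12-gon of circumradius 9.5 (constant along its height); the r=3 cylinder at (4, 7.5) contributes a regular 12-gon of circumradius 3; the cylinder at (-1.5, -0.5) is not intersected at this z (z outside [1, 13.5]); the cube at (14.5, 15.5) is not intersected at this z (z outside [3.5, 8]); Subtracting the remaining from the first: starting from the r=9.5 cylinder, the r=3 cylinder at (4, 7.5) partially overlaps it — only the 17.08 mm² overlap (of its 27.00 mm²) is removed, clipping the outline — 1 connected region. The outline is a single polygon with 20 vertices. Extrusion per mm of travel: 0.4 × 0.1 / (π × 0.875²) = 0.016630. Accumulating E over each segment gives final E = 1.0427.

G0 X-9.50 Y0.00 Z0.90
G1 X-8.23 Y-4.75 E0.0818
G1 X-4.75 Y-8.23 E0.1636
G1 X0.00 Y-9.50 E0.2454
G1 X4.75 Y-8.23 E0.3271
G1 X8.23 Y-4.75 E0.4090
G1 X9.50 Y0.00 E0.4908
G1 X8.23 Y4.75 E0.5725
G1 X6.68 Y6.30 E0.6090
G1 X6.60 Y6.00 E0.6141
G1 X5.50 Y4.90 E0.6400
G1 X4.00 Y4.50 E0.6658
G1 X2.50 Y4.90 E0.6916
G1 X1.40 Y6.00 E0.7175
G1 X1.00 Y7.50 E0.7433
G1 X1.40 Y9.00 E0.7692
G1 X1.50 Y9.10 E0.7715
G1 X0.00 Y9.50 E0.7973
G1 X-4.75 Y8.23 E0.8791
G1 X-8.23 Y4.75 E0.9609
G1 X-9.50 Y0.00 E1.0427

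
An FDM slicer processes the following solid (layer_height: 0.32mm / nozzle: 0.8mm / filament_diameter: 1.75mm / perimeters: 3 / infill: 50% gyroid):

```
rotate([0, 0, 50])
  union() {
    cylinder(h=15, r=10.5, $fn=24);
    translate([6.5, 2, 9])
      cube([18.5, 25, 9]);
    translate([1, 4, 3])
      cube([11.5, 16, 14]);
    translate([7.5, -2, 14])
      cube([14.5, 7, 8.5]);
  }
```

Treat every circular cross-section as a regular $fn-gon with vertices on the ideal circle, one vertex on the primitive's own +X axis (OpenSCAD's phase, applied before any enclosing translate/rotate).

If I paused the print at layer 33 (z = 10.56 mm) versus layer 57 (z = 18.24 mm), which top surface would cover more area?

Layer 33 (z = 10.56): the r=10.5 cylinder contributes a regular 24-gon of circumradius 10.5 (area = (24/2)·10.500²·sin(360°/24) = 342.42 mm²); the cube at (6.5, 2) is present — its section is the full 18.5×25 rectangle (area 462.50 mm²); the cube at (1, 4) is present — its section is the full 11.5×16 rectangle (area 184.00 mm²); the cube at (7.5, -2) does not reach this height (z outside [14, 22.5]); Taking the union: the regions partially overlap — summed areas 988.92 mm² minus the doubly-counted overlap 141.43 mm² gives 847.48 mm² — area = 847.48 mm²; (whole slice rotated 50° about Z — lengths, areas and connectivity unchanged). So its area = 847.48 mm². Layer 57 (z = 18.24): the cylinder is absent (z outside [0, 15]); the cube at (6.5, 2) does not reach this height (z outside [9, 18]); the cube at (1, 4) is not intersected at this z (z outside [3, 17]); the 14.5×7 cube at (7.5, -2) contributes its full rectangle (area 101.50 mm²); Taking the union: only the 14.5×7 cube at (7.5, -2) is present, so the union is just that shape — area = 101.50 mm²; (rotated 50° about Z; rotation is an isometry so areas/perimeters/island counts are preserved). So its area = 101.50 mm². Layer 33 is larger (847.48 vs 101.50 mm²).

layer 33 (z = 10.56 mm)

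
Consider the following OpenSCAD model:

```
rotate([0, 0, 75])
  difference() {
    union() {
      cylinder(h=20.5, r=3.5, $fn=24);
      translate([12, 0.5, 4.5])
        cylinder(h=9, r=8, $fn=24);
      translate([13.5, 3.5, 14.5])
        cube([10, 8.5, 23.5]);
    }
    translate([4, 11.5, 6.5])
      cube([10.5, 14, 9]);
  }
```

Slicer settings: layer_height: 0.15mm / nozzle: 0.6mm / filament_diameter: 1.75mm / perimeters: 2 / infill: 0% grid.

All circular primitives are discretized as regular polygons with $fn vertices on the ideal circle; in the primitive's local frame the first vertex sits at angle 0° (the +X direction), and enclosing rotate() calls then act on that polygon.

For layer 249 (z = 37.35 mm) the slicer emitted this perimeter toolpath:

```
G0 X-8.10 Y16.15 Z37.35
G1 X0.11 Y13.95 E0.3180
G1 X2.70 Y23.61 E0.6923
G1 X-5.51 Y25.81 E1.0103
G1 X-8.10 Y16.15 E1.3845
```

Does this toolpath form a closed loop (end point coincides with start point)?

Start point (G0): (-8.10, 16.15). End point (last G1): the path returns to the start — closed.

yes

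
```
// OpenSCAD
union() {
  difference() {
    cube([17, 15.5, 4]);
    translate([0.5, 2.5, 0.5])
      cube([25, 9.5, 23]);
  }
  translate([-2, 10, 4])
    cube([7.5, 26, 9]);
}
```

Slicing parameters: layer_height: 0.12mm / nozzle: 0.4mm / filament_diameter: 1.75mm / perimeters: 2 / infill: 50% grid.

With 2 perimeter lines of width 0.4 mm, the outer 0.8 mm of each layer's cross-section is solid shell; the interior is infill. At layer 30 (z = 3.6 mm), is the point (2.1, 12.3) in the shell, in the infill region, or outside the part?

shell

At z = 3.6 mm: the 17×15.5 cube contributes its full rectangle; the cube at (0.5, 2.5) (footprint 25×9.5) is included at this height; Taking the first minus the rest: starting from the 17×15.5 cube, the 25×9.5 cube at (0.5, 2.5) partially overlaps it — only the 156.75 mm² overlap (of its 237.50 mm²) is removed, clipping the outline — 1 connected region; the cube at (-2, 10) is not intersected at this z (z outside [4, 13]); Taking the union: only the result so far is present, so the union is just that shape — 1 connected region. Overall, the cross-section is a single solid region. The nearest boundary edge runs (17.00, 12.00)→(0.50, 12.00); distance from the point to it = 0.30 mm. The point is inside the cross-section, 0.30 mm from the nearest boundary — within the 0.8 mm shell band (2 × 0.4).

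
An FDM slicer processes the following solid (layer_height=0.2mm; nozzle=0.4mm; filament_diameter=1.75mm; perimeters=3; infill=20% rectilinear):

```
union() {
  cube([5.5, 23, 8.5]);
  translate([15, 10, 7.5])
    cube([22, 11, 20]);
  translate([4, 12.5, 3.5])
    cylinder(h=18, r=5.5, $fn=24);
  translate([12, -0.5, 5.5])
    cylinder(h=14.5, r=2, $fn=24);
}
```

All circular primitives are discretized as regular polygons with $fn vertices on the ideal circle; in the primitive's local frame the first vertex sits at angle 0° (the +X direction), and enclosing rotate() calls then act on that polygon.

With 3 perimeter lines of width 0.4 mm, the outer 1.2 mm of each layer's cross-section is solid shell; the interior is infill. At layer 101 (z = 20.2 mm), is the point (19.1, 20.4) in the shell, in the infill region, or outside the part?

shell

At z = 20.2 mm: the cube does not reach this height (z outside [0, 8.5]); the cube at (15, 10) is present — its section is the full 22×11 rectangle; the r=5.5 cylinder at (4, 12.5) contributes a regular 24-gon of circumradius 5.5; the cylinder at (12, -0.5) is absent (z outside [5.5, 20]); Combining (union): the 2 present regions are separate (no shared area or edge), so areas and boundary lengths simply add and each stays a separate island — 2 connected regions. Overall, the cross-section has 2 separate islands. The nearest boundary edge runs (15.00, 21.00)→(37.00, 21.00); distance from the point to it = 0.60 mm. (Shell/infill is judged within the island containing the point — the largest one.) The point is inside the cross-section, 0.60 mm from the nearest boundary — within the 1.2 mm shell band (3 × 0.4).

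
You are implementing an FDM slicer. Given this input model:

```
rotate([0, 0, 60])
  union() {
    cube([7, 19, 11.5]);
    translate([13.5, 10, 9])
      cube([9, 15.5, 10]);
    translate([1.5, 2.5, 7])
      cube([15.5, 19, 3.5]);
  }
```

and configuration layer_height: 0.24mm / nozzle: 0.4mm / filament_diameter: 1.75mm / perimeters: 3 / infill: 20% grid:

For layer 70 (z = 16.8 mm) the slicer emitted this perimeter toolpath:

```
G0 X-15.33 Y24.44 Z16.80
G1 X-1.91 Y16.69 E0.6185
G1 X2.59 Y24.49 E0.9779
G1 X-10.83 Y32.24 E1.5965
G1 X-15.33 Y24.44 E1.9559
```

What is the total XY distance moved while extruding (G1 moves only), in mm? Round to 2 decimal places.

49.00 mm

Sum the Euclidean lengths of each G1 segment: total = 49.00 mm.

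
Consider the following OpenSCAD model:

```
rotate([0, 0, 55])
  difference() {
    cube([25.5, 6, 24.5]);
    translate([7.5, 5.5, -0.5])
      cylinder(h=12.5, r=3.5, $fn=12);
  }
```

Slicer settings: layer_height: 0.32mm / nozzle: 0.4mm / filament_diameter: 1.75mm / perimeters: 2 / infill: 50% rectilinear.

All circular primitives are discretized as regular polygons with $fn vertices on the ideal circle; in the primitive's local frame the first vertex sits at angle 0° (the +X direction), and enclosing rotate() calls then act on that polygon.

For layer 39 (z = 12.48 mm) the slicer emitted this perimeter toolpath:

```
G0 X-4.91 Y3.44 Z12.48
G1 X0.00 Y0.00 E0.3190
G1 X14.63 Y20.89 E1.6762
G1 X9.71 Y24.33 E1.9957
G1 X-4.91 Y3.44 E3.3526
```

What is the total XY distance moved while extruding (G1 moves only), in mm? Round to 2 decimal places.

Sum the Euclidean lengths of each G1 segment: total = 63.00 mm.

63.00 mm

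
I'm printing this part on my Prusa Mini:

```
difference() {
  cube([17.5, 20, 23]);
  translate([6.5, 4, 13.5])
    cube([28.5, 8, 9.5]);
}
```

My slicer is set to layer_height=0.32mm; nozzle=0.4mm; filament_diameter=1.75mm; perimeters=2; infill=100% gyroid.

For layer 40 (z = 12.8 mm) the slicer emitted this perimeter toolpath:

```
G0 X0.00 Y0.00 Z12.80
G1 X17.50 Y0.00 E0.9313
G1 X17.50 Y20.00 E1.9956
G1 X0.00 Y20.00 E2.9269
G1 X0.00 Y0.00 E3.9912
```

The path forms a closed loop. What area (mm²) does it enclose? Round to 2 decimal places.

Apply the shoelace formula to the sequence of (X, Y) vertices; enclosed area = 350.00 mm².

350.00 mm²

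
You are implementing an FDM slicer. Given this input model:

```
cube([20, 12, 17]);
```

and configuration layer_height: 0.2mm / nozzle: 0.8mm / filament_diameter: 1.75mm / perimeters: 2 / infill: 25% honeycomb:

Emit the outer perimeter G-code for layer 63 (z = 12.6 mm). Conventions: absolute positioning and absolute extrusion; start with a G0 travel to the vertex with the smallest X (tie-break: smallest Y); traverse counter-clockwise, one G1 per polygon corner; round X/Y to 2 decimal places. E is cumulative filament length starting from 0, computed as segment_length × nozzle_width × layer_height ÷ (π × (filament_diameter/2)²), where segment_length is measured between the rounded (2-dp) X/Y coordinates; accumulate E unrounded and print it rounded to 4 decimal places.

G0 X0.00 Y0.00 Z12.60
G1 X20.00 Y0.00 E1.3304
G1 X20.00 Y12.00 E2.1286
G1 X0.00 Y12.00 E3.4591
G1 X0.00 Y0.00 E4.2573

At z = 12.6 mm: the cube is present — its section is the full 20×12 rectangle. The outline is a single polygon with 4 vertices. Extrusion per mm of travel: 0.8 × 0.2 / (π × 0.875²) = 0.066520. Accumulating E over each segment gives final E = 4.2573.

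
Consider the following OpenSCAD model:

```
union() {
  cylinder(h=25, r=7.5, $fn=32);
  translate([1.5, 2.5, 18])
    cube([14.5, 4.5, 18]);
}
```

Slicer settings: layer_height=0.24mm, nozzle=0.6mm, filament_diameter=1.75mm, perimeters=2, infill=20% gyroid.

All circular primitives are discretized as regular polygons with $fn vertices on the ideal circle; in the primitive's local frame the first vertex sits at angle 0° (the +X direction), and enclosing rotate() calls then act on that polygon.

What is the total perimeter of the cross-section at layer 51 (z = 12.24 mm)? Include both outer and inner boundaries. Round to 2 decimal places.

At z = 12.24 mm: the r=7.5 cylinder gives a regular 32-gon of circumradius 7.5 (constant along its height) (perimeter = 2·32·7.500·sin(180°/32) = 47.05 mm); the cube at (1.5, 2.5) does not reach this height (z outside [18, 36]); Merging all regions: only the r=7.5 cylinder is present, so the union is just that shape — boundary = 47.05 mm. Overall, the cross-section is a single solid region. Total boundary length (outer) = 47.05 mm.

47.05 mm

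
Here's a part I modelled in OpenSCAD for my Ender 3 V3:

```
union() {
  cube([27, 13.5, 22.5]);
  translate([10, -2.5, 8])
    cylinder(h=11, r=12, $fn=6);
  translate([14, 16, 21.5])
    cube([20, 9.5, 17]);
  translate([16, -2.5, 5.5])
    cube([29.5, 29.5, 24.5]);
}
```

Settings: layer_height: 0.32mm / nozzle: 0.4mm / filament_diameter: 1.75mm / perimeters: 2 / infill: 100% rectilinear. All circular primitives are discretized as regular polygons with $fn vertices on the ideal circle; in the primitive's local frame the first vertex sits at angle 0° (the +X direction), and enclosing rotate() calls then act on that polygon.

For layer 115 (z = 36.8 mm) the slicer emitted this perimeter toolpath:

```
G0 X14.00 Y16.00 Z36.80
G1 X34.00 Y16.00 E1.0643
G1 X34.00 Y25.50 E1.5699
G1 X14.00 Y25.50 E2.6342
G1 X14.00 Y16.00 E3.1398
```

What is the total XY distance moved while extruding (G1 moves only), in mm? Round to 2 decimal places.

59.00 mm

Sum the Euclidean lengths of each G1 segment: total = 59.00 mm.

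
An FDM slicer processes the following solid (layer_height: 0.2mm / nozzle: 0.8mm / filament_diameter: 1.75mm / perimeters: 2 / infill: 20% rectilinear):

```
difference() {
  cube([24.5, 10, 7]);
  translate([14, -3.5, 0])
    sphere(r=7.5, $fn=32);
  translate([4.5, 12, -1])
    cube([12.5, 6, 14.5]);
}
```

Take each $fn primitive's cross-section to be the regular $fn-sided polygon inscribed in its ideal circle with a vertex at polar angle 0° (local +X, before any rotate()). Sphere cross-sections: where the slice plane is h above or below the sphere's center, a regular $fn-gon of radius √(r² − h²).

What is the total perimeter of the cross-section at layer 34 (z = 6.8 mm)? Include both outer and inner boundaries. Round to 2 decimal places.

69.00 mm

At z = 6.8 mm: the 24.5×10 cube contributes its full rectangle (perimeter 69.00 mm); the sphere at (14, -3.5): section is a regular 32-gon, circumradius = √(r²−h²) = √(7.5²−6.8²) = 3.164 (perimeter = 2·32·3.164·sin(180°/32) = 19.85 mm); the 12.5×6 cube at (4.5, 12) contributes its full rectangle (perimeter 37.00 mm); After the difference (first − rest): starting from the 24.5×10 cube, the r=7.5 sphere at (14, -3.5) misses the remaining region (no effect); the 12.5×6 cube at (4.5, 12) misses the remaining region (no effect) — boundary = 69.00 mm. Overall, the cross-section is a single solid region. Total boundary length (outer) = 69.00 mm.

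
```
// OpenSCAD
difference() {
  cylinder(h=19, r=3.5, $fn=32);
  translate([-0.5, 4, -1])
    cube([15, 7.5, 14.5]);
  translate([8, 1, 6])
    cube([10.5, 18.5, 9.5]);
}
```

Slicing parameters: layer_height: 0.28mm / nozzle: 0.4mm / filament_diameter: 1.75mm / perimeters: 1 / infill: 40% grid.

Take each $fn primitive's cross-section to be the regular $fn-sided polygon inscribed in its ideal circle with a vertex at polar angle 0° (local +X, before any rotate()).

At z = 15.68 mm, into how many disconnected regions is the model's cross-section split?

At z = 15.68 mm: the cylinder: section is a regular 32-gon, circumradius r=3.5; the cube at (-0.5, 4) is not intersected at this z (z outside [-1, 13.5]); the cube at (8, 1) is not intersected at this z (z outside [6, 15.5]); After the difference (first − rest): none of the subtracted shapes is present at this height, so the r=3.5 cylinder is unchanged — 1 connected region. The result has 1 disconnected region.

1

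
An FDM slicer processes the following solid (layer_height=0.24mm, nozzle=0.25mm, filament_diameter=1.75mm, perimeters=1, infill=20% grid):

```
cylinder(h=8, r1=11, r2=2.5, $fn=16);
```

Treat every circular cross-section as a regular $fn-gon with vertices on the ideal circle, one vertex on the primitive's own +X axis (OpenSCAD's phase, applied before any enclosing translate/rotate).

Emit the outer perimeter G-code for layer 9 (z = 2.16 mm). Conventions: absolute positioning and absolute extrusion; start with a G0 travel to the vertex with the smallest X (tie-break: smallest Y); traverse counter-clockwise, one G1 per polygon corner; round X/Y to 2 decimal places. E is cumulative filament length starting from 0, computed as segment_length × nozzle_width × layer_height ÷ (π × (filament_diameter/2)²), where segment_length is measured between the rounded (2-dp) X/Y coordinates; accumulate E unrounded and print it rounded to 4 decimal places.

At z = 2.16 mm: the cone: at t=0.270 of its height the radius interpolates to r₁+(r₂−r₁)t = 8.705, giving a regular 16-gon of that circumradius. The outline is a single polygon with 16 vertices. Extrusion per mm of travel: 0.25 × 0.24 / (π × 0.875²) = 0.024945. Accumulating E over each segment gives final E = 1.3559.

G0 X-8.71 Y0.00 Z2.16
G1 X-8.04 Y-3.33 E0.0847
G1 X-6.16 Y-6.16 E0.1695
G1 X-3.33 Y-8.04 E0.2542
G1 X0.00 Y-8.71 E0.3390
G1 X3.33 Y-8.04 E0.4237
G1 X6.16 Y-6.16 E0.5085
G1 X8.04 Y-3.33 E0.5932
G1 X8.71 Y0.00 E0.6779
G1 X8.04 Y3.33 E0.7627
G1 X6.16 Y6.16 E0.8474
G1 X3.33 Y8.04 E0.9322
G1 X0.00 Y8.71 E1.0169
G1 X-3.33 Y8.04 E1.1016
G1 X-6.16 Y6.16 E1.1864
G1 X-8.04 Y3.33 E1.2711
G1 X-8.71 Y0.00 E1.3559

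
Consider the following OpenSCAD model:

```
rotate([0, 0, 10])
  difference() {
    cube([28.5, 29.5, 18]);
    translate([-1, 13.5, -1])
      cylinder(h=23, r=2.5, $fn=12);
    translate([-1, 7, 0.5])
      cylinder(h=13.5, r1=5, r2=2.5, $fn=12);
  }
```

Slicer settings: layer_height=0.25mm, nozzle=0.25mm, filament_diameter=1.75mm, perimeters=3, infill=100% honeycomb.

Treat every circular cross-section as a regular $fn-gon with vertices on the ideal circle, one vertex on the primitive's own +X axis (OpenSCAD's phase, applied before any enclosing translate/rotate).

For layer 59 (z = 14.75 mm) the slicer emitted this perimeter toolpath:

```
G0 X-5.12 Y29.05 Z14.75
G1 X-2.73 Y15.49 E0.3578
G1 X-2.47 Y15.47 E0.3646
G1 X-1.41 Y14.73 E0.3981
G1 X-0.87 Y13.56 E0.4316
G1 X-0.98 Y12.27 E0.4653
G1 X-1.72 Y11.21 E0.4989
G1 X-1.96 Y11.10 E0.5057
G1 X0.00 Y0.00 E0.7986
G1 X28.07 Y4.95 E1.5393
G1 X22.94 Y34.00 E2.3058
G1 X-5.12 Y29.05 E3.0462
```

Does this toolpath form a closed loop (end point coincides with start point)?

Start point (G0): (-5.12, 29.05). End point (last G1): the path returns to the start — closed.

yes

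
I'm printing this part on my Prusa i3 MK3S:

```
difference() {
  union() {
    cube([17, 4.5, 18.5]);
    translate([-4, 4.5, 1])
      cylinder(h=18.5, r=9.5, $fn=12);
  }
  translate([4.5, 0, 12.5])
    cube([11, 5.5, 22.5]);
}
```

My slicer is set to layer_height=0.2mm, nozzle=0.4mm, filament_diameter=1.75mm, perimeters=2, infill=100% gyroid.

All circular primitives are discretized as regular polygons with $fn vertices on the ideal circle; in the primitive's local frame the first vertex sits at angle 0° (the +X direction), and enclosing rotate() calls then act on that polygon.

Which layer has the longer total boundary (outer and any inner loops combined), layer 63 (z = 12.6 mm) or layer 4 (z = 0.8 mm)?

Layer 63 (z = 12.6): the cube is present — its section is the full 17×4.5 rectangle (perimeter 43.00 mm); the r=9.5 cylinder at (-4, 4.5) contributes a regular 12-gon of circumradius 9.5 (perimeter = 2·12·9.500·sin(180°/12) = 59.01 mm); Combining (union): the regions partially overlap (shared area 22.04 mm²), so the edge portions inside another operand are dropped and the merged outline is re-measured after clipping — boundary = 83.06 mm; the cube at (4.5, 0) is present — its section is the full 11×5.5 rectangle (perimeter 33.00 mm); Subtracting the remaining from the first: starting from that combined region, the 11×5.5 cube at (4.5, 0) partially overlaps it — only the 50.37 mm² overlap (of its 60.50 mm²) is removed, clipping the outline — boundary = 71.75 mm. So its perimeter = 71.75 mm. Layer 4 (z = 0.8): the 17×4.5 cube contributes its full rectangle (perimeter 43.00 mm); the cylinder at (-4, 4.5) is not intersected at this z (z outside [1, 19.5]); Taking the union: only the 17×4.5 cube is present, so the union is just that shape — boundary = 43.00 mm; the cube at (4.5, 0) is absent (z outside [12.5, 35]); Taking the first minus the rest: none of the subtracted shapes is present at this height, so that combined region is unchanged — boundary = 43.00 mm. So its perimeter = 43.00 mm. Layer 63 is larger (71.75 vs 43.00 mm).

layer 63 (z = 12.6 mm)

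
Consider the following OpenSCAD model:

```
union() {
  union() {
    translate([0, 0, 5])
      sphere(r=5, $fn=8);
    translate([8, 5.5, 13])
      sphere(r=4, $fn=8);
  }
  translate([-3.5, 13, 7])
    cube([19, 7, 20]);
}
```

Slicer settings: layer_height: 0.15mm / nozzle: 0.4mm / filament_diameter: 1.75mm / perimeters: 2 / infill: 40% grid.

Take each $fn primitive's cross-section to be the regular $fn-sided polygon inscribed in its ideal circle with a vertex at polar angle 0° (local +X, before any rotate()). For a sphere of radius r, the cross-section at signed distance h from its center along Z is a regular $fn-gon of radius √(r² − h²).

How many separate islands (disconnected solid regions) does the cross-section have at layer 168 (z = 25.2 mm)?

1

At z = 25.2 mm: the sphere is absent (|z−center|=20.200 > r=5); the sphere at (8, 5.5) is not intersected at this z (|z−center|=12.200 > r=4); Combining (union): nothing is present at this height; the cube at (-3.5, 13) (footprint 19×7) is included at this height; Taking the union: only the 19×7 cube at (-3.5, 13) is present, so the union is just that shape — 1 connected region. Overall, the cross-section is a single solid region. Island count = 1.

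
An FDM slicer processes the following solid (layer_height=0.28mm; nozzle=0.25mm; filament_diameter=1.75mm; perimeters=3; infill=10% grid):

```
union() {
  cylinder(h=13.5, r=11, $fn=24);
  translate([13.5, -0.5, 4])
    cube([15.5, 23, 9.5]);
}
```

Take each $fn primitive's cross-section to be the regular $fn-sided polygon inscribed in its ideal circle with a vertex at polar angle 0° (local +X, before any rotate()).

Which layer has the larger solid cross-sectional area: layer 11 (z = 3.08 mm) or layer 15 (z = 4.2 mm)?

Layer 11 (z = 3.08): the r=11 cylinder gives a regular 24-gon of circumradius 11 (constant along its height) (area = (24/2)·11.000²·sin(360°/24) = 375.81 mm²); the cube at (13.5, -0.5) is absent (z outside [4, 13.5]); Merging all regions: only the r=11 cylinder is present, so the union is just that shape — area = 375.81 mm². So its area = 375.81 mm². Layer 15 (z = 4.2): the cylinder: section is a regular 24-gon, circumradius r=11 (area = (24/2)·11.000²·sin(360°/24) = 375.81 mm²); the cube at (13.5, -0.5) (footprint 15.5×23) is included at this height (area 356.50 mm²); Merging all regions: the 2 present regions are separate (no shared area or edge), so areas and boundary lengths simply add and each stays a separate island — area = 732.31 mm². So its area = 732.31 mm². Layer 15 is larger (732.31 vs 375.81 mm²).

layer 15 (z = 4.2 mm)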